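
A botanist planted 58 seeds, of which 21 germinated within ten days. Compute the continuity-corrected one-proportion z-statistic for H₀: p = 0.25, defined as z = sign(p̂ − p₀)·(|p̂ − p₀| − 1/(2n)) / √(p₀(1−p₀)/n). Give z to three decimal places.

z = 1.819

The sample proportion is 21/58 = 0.36207. p̂ − p₀ = 0.112069.
1/(2n) = 0.008621.
Corrected numerator: |0.112069| − 0.008621 = 0.103448.
SE₀ = √(0.25·0.75/58) = 0.056857.
z = +0.103448/0.056857 = 1.819.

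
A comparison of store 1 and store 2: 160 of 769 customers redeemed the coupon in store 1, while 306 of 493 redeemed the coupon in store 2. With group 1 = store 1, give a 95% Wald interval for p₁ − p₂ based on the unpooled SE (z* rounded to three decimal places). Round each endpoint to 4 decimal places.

p̂₁ = 160/769 = 0.20806, p̂₂ = 306/493 = 0.62069; p̂₁ − p̂₂ = -0.41263.
SE = √(0.000214268 + 0.000477554) = √0.000691822 = 0.026303.
The 95% critical value is z* = 1.960. Margin = 1.960·0.026303 = 0.05155.
So the interval runs from -0.4642 to -0.3611.

(-0.4642, -0.3611)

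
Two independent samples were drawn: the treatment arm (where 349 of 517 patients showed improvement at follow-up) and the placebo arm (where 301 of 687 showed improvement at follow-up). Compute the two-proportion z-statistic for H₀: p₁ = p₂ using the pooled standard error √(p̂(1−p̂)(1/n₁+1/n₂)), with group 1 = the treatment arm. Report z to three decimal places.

z = 8.164

p̂₁ = 349/517 = 0.67505, p̂₂ = 301/687 = 0.43814.
Pooling: p̂ = 650/1204 = 0.53987.
SE = √[p̂(1−p̂)(1/n₁+1/n₂)] = √[0.53987·0.46013·(1/517+1/687)] ≈ 0.029018.
z = (p̂₁ − p̂₂)/SE = (0.67505 − 0.43814)/0.029018 = 0.23691/0.029018 = 8.164.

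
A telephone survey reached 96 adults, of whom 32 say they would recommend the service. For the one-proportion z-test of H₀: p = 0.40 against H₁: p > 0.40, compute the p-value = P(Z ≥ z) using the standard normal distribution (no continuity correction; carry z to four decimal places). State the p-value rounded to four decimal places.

Sample proportion p̂ = 32/96 = 0.33333.
SE₀ = √(0.40·0.60/96) = 0.050000.
z = (p̂ − p₀)/SE = (32/96 − 0.40)/0.050000 ≈ -1.3333.
p-value = P(Z ≥ z) with z = -1.3333 → 0.9088.

p-value = 0.9088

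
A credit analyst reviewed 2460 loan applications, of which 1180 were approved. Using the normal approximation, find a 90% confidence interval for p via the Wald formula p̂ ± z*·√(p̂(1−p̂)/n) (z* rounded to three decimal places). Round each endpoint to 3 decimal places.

(0.463, 0.496)

Sample proportion p̂ = 1180/2460 = 0.47967.
Standard error of p̂: √(0.249587/2460) = √0.000101458 = 0.010073.
The 90% critical value is z* = 1.645.
Margin = 1.645·0.010073 = 0.01657.
CI: 0.47967 ± 0.01657 = (0.463, 0.496).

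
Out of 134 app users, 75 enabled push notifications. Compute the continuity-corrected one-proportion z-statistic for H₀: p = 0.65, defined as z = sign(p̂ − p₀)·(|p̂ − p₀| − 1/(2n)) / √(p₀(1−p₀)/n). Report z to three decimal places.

With x = 75 successes in n = 134, p̂ = 0.55970. p̂ − p₀ = -0.090299.
1/(2n) = 0.003731.
Corrected numerator: |-0.090299| − 0.003731 = 0.086568.
Null standard error: √(0.65·0.35/134) = √0.001697761 = 0.041204.
z = −0.086568/0.041204 = -2.101.

z = -2.101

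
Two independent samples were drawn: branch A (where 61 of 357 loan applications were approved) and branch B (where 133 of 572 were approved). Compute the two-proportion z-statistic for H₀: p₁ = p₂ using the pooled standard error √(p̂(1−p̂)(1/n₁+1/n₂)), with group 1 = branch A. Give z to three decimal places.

Sample proportions: p̂₁ = 61/357 = 0.17087 and p̂₂ = 133/572 = 0.23252.
Pooling: p̂ = 194/929 = 0.20883.
SE = √[p̂(1−p̂)(1/n₁+1/n₂)] = √[0.20883·0.79117·(1/357+1/572)] ≈ 0.027416.
z = (p̂₁ − p̂₂)/SE = (0.17087 − 0.23252)/0.027416 = -0.06165/0.027416 = -2.249.

z = -2.249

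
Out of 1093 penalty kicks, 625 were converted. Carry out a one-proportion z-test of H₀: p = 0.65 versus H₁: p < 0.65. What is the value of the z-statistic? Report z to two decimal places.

The sample proportion is 625/1093 = 0.57182.
Null standard error: √(0.65·0.35/1093) = √0.000208143 = 0.014427.
Test statistic: z = -0.07818/0.014427 = -5.42.

z = -5.42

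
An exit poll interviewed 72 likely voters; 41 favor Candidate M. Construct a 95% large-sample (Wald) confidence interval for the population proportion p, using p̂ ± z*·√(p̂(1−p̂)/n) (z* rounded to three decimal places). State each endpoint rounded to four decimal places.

(0.4551, 0.6838)

The sample proportion is 41/72 = 0.56944.
SE = √(p̂(1−p̂)/n) = √(0.245177/72) = 0.058354.
For 95% confidence, z* = 1.960.
Margin of error: 1.960 × 0.058354 = 0.11437.
CI: 0.56944 ± 0.11437 = (0.4551, 0.6838).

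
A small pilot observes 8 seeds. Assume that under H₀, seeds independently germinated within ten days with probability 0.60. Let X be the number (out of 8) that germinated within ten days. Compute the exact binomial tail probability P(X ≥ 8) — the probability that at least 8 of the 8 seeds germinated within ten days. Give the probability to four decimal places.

P = 0.0168

X is binomial with n = 8 and p = 0.60.
P(X ≥ 8) = C(8,8)·0.60^8·0.40^0.
= 0.016796 = 0.0168.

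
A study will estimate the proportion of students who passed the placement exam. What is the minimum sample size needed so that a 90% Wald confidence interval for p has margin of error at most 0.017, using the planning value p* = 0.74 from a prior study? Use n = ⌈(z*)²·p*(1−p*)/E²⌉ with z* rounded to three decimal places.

The 90% critical value is z* = 1.645.
p*(1−p*) = 0.74·0.26 = 0.1924.
(z*)²·p*(1−p*)/E² = 2.706025·0.1924/0.000289 = 1801.520.
Rounding up, n = 1802.

n = 1802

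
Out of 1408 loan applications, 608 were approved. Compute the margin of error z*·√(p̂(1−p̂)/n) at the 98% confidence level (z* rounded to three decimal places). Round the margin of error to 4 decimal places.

ME = 0.0307

The sample proportion is 608/1408 = 0.43182.
Standard error of p̂: √(0.245351/1408) = √0.000174255 = 0.013201.
The 98% critical value is z* = 2.326.
ME = 2.326·0.013201 = 0.0307.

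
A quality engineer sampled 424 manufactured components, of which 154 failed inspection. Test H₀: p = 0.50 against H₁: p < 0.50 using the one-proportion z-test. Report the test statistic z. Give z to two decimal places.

p̂ = 154/424 = 0.36321.
SE₀ = √(0.50·0.50/424) = 0.024282.
z = (p̂ − p₀)/SE = (0.36321 − 0.50)/0.024282 = -5.63.

z = -5.63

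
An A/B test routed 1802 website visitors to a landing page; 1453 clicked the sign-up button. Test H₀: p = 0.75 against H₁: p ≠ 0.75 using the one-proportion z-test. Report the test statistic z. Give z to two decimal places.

The sample proportion is 1453/1802 = 0.80633.
Under H₀, SE = √(p₀(1−p₀)/n) = √(0.75·0.25/1802) = √0.000104051 = 0.010201.
z = (0.80633 − 0.75)/0.010201 = 0.05633/0.010201 = 5.52.

z = 5.52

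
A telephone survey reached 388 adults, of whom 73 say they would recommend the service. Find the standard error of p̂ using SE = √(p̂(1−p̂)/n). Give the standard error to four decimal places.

With x = 73 successes in n = 388, p̂ = 0.18814.
p̂(1−p̂) = 0.18814·0.81186 = 0.152743.
SE = √(0.152743/388) = √0.000393668 = 0.0198.

SE = 0.0198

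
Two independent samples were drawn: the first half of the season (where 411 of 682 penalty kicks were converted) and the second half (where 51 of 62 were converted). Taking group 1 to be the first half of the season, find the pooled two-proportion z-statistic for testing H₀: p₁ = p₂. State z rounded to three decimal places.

Sample proportions: p̂₁ = 411/682 = 0.60264 and p̂₂ = 51/62 = 0.82258.
Pooled p̂ = (411+51)/(682+62) = 462/744 = 0.62097.
SE = √[p̂(1−p̂)(1/n₁+1/n₂)] = √[0.62097·0.37903·(1/682+1/62)] ≈ 0.064353.
z = -0.21994/0.064353 = -3.418.

z = -3.418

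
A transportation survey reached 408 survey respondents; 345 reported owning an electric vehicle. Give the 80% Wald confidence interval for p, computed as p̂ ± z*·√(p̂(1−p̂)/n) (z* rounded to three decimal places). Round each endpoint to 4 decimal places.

Sample proportion p̂ = 345/408 = 0.84559.
Standard error of p̂: √(0.130569/408) = √0.000320021 = 0.017889.
The 80% critical value is z* = 1.282.
Margin of error: 1.282 × 0.017889 = 0.02293.
So the interval runs from 0.8227 to 0.8685.

(0.8227, 0.8685)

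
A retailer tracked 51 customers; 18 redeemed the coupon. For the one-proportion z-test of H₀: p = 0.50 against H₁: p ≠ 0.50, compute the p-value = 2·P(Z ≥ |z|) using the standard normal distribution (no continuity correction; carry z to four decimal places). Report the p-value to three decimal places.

p-value = 0.036

The sample proportion is 18/51 = 0.35294.
Under H₀, SE = √(p₀(1−p₀)/n) = √(0.50·0.50/51) = √0.004901961 = 0.070014.
z = (p̂ − p₀)/SE = (18/51 − 0.50)/0.070014 ≈ -2.1004.
p-value = 2·P(Z ≥ |z|) with z = -2.1004 → 0.036.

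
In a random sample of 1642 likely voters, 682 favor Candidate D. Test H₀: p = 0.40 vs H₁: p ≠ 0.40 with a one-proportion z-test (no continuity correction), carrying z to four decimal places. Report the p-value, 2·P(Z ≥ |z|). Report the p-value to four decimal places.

p-value = 0.2043

The sample proportion is 682/1642 = 0.41535.
Under H₀, SE = √(p₀(1−p₀)/n) = √(0.40·0.60/1642) = √0.000146163 = 0.012090.
Test statistic (full precision, shown to 4 dp): z = (682/1642 − 0.40)/SE₀ ≈ 1.2694.
p-value = 2·P(Z ≥ |z|) with z = 1.2694 → 0.2043.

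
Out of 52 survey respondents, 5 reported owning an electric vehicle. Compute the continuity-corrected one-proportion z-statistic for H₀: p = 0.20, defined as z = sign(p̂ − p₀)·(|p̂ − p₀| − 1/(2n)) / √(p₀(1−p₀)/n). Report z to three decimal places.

The sample proportion is 5/52 = 0.09615. p̂ − p₀ = -0.103846.
Continuity correction 1/(2n) = 1/104 = 0.009615.
Corrected numerator: |-0.103846| − 0.009615 = 0.094231.
Null standard error: √(0.20·0.80/52) = √0.003076923 = 0.055470.
z = (−)0.094231/0.055470 = -1.699.

z = -1.699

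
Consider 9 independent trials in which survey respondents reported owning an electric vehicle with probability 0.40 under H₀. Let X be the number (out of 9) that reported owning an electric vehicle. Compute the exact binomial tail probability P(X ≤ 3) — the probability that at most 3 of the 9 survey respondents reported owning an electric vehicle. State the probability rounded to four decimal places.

X is binomial with n = 9 and p = 0.40.
P(X ≤ 3) = C(9,0)·0.40^0·0.60^9 + C(9,1)·0.40^1·0.60^8 + C(9,2)·0.40^2·0.60^7 + C(9,3)·0.40^3·0.60^6.
= 0.010078 + 0.060466 + 0.161243 + 0.250823 = 0.4826.

P = 0.4826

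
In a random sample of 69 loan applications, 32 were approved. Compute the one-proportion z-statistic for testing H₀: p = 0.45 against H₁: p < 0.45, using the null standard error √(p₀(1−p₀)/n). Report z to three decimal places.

z = 0.230

With x = 32 successes in n = 69, p̂ = 0.46377.
Null standard error: √(0.45·0.55/69) = √0.003586957 = 0.059891.
Test statistic: z = 0.01377/0.059891 = 0.230.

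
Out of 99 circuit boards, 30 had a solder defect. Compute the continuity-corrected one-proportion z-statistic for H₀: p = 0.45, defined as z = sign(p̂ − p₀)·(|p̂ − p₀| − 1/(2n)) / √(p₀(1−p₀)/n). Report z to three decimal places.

p̂ = 30/99 = 0.30303. p̂ − p₀ = -0.146970.
Continuity correction 1/(2n) = 1/198 = 0.005051.
Corrected numerator: |-0.146970| − 0.005051 = 0.141919.
Under H₀, SE = √(p₀(1−p₀)/n) = √(0.45·0.55/99) = √0.002500000 = 0.050000.
z = (−)0.141919/0.050000 = -2.838.

z = -2.838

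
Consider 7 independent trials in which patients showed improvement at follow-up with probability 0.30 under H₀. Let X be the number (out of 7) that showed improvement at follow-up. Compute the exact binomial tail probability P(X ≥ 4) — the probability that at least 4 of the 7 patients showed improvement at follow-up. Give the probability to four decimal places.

P = 0.1260

X ~ Binomial(n=7, p=0.30).
P(X ≥ 4) = C(7,4)·0.30^4·0.70^3 + C(7,5)·0.30^5·0.70^2 + C(7,6)·0.30^6·0.70^1 + C(7,7)·0.30^7·0.70^0.
= 0.097240 + 0.025005 + 0.003572 + 0.000219 = 0.1260.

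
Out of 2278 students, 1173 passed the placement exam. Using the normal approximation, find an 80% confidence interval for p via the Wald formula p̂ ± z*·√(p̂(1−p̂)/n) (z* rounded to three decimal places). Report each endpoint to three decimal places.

(0.502, 0.528)

Sample proportion p̂ = 1173/2278 = 0.51493.
Standard error of p̂: √(0.249777/2278) = √0.000109648 = 0.010471.
z* = 1.282 at the 80% level.
Margin = 1.282·0.010471 = 0.01342.
Interval: 0.51493 ± 0.01342 → (0.502, 0.528).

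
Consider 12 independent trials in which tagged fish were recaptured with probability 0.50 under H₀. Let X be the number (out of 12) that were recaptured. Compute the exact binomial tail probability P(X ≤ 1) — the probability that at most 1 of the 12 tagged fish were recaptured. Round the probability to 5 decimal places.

P = 0.00317

X is binomial with n = 12 and p = 0.50.
P(X ≤ 1) = C(12,0)·0.50^0·0.50^12 + C(12,1)·0.50^1·0.50^11.
= 0.000244 + 0.002930 = 0.00317.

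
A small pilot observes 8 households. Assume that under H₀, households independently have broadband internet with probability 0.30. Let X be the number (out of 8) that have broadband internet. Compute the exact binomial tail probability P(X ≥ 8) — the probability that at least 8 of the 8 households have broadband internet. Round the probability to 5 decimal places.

P = 0.00007

X ~ Binomial(n=8, p=0.30).
P(X ≥ 8) = C(8,8)·0.30^8·0.70^0.
= 0.000066 = 0.00007.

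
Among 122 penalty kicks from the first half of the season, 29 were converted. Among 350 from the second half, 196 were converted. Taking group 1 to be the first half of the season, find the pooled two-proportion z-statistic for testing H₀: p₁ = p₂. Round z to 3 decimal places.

Sample proportions: p̂₁ = 29/122 = 0.23770 and p̂₂ = 196/350 = 0.56000.
Pooled p̂ = (29+196)/(122+350) = 225/472 = 0.47669.
Pooled SE = √[0.2494569·0.01105386] ≈ 0.052512.
z = -0.32230/0.052512 = -6.138.

z = -6.138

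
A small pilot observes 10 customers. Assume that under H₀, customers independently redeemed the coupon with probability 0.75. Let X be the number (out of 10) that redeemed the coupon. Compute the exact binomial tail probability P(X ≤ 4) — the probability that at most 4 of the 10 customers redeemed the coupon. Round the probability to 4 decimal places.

P = 0.0197

X is binomial with n = 10 and p = 0.75.
P(X ≤ 4) = Σ_{j=0}^{4} C(10,j)·0.75^j·0.25^{10−j}.
= 0.000001 + 0.000029 + 0.000386 + 0.003090 + 0.016222 = 0.0197.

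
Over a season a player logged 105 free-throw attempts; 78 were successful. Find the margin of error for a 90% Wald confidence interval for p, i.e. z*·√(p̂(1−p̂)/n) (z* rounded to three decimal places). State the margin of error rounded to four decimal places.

ME = 0.0702

The sample proportion is 78/105 = 0.74286.
Standard error of p̂: √(0.191020/105) = √0.001819242 = 0.042653.
z* = 1.645 at the 90% level.
ME = 1.645·0.042653 = 0.0702.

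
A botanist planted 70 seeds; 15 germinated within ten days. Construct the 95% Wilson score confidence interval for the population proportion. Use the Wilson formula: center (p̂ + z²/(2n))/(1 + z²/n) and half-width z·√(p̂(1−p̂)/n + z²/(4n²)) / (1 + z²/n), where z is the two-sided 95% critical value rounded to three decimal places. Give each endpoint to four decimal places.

(0.1344, 0.3239)

p̂ = 15/70 = 0.21429; z = 1.960, so z² = 3.841600.
1 + z²/n = 1.054880.
Adjusted center: (0.21429 + z²/(2n))/1.054880 = 0.22915.
Radicand: p̂(1−p̂)/n + z²/(4n²) = 0.002405248 + 0.000196000 = 0.002601248.
Half-width = z·√(radicand)/denom = 1.960·0.051002/1.054880 = 0.09476.
So the interval runs from 0.1344 to 0.3239.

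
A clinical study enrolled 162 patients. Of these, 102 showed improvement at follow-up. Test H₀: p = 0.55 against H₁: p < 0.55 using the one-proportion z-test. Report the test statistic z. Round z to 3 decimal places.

z = 2.037

The sample proportion is 102/162 = 0.62963.
Null standard error: √(0.55·0.45/162) = √0.001527778 = 0.039087.
Test statistic: z = 0.07963/0.039087 = 2.037.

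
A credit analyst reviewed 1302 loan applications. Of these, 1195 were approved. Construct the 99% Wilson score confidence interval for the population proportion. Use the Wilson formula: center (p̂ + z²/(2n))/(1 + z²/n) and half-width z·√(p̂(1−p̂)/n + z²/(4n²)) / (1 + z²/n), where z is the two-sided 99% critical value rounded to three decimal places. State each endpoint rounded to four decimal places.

p̂ = 1195/1302 = 0.91782; z = 2.576, so z² = 6.635776.
1 + z²/n = 1.005097.
Adjusted center: (0.91782 + z²/(2n))/1.005097 = 0.91570.
Radicand: p̂(1−p̂)/n + z²/(4n²) = 0.000057932 + 0.000000979 = 0.000058911.
Half-width = z·√(radicand)/denom = 2.576·0.007675/1.005097 = 0.01967.
CI: 0.91570 ± 0.01967 = (0.8960, 0.9354).

(0.8960, 0.9354)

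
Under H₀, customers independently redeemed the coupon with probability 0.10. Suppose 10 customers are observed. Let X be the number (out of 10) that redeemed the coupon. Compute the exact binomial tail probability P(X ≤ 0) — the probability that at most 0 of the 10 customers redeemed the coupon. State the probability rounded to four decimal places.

X is binomial with n = 10 and p = 0.10.
P(X ≤ 0) = C(10,0)·0.10^0·0.90^10.
= 0.348678 = 0.3487.

P = 0.3487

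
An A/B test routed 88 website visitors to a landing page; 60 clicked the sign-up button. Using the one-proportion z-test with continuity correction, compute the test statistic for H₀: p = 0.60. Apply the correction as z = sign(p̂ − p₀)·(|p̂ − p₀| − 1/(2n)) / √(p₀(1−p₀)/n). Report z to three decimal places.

z = 1.458

With x = 60 successes in n = 88, p̂ = 0.68182. p̂ − p₀ = 0.081818.
1/(2n) = 0.005682.
Corrected numerator: |0.081818| − 0.005682 = 0.076136.
Null standard error: √(0.60·0.40/88) = √0.002727273 = 0.052223.
z = (+)0.076136/0.052223 = 1.458.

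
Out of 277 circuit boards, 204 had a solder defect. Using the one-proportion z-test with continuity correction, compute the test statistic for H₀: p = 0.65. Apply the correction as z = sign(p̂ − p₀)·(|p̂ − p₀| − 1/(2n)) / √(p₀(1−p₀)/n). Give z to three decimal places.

With x = 204 successes in n = 277, p̂ = 0.73646. p̂ − p₀ = 0.086462.
1/(2n) = 0.001805.
Corrected numerator: |0.086462| − 0.001805 = 0.084657.
Under H₀, SE = √(p₀(1−p₀)/n) = √(0.65·0.35/277) = √0.000821300 = 0.028658.
z = (+)0.084657/0.028658 = 2.954.

z = 2.954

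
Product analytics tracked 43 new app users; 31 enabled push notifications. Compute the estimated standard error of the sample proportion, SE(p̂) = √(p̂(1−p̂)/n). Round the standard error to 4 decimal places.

p̂ = 31/43 = 0.72093.
p̂(1−p̂) = 0.72093·0.27907 = 0.201190.
SE = √(0.201190/43) = √0.004678837 = 0.0684.

SE = 0.0684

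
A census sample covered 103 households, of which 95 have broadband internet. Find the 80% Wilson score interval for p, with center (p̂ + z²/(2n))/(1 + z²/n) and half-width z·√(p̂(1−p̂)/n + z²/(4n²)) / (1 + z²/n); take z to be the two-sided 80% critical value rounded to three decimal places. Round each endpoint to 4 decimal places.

(0.8815, 0.9499)

p̂ = 95/103 = 0.92233; z = 1.282, so z² = 1.643524.
1 + z²/n = 1.015957.
Center = (0.92233 + 0.007978)/1.015957 = 0.91570.
Radicand: p̂(1−p̂)/n + z²/(4n²) = 0.000695508 + 0.000038729 = 0.000734237.
Half-width = z·√(radicand)/denom = 1.282·0.027097/1.015957 = 0.03419.
Interval: 0.91570 ± 0.03419 → (0.8815, 0.9499).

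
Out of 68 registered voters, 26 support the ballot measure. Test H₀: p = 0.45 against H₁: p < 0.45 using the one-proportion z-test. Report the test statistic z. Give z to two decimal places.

Sample proportion p̂ = 26/68 = 0.38235.
Under H₀, SE = √(p₀(1−p₀)/n) = √(0.45·0.55/68) = √0.003639706 = 0.060330.
Test statistic: z = -0.06765/0.060330 = -1.12.

z = -1.12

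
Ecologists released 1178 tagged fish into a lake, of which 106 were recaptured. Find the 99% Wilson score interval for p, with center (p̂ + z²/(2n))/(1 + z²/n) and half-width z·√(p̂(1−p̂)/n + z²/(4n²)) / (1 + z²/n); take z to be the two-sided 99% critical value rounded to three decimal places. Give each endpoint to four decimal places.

Here p̂ = 106/1178 = 0.08998 and z = 2.576 (z² = 6.635776).
Denominator 1 + z²/n = 1 + 6.635776/1178 = 1.005633.
Center = (0.08998 + 0.002817)/1.005633 = 0.09228.
Radicand: p̂(1−p̂)/n + z²/(4n²) = 0.000069513 + 0.000001195 = 0.000070708.
Half-width = 2.576·√0.000070708/1.005633 = 0.02154.
Interval: 0.09228 ± 0.02154 → (0.0707, 0.1138).

(0.0707, 0.1138)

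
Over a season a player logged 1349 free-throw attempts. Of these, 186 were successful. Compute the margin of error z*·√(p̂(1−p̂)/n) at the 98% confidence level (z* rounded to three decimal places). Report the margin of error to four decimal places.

Sample proportion p̂ = 186/1349 = 0.13788.
Standard error of p̂: √(0.118869/1349) = √0.000088116 = 0.009387.
z* = 2.326 at the 98% level.
Margin of error = z*·SE = 2.326 × 0.009387 = 0.0218.

ME = 0.0218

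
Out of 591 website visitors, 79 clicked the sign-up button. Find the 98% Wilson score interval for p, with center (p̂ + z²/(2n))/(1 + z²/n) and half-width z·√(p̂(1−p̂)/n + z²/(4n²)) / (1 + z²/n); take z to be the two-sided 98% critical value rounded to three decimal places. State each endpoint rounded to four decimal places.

p̂ = 79/591 = 0.13367; z = 2.326, so z² = 5.410276.
Denominator 1 + z²/n = 1 + 5.410276/591 = 1.009154.
Adjusted center: (0.13367 + z²/(2n))/1.009154 = 0.13699.
Radicand: p̂(1−p̂)/n + z²/(4n²) = 0.000195945 + 0.000003872 = 0.000199817.
Half-width = z·√(radicand)/denom = 2.326·0.014136/1.009154 = 0.03258.
CI: 0.13699 ± 0.03258 = (0.1044, 0.1696).

(0.1044, 0.1696)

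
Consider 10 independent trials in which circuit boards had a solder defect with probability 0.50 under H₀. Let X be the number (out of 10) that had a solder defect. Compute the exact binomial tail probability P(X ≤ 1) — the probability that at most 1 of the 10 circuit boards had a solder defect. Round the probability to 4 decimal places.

X ~ Binomial(n=10, p=0.50).
P(X ≤ 1) = C(10,0)·0.50^0·0.50^10 + C(10,1)·0.50^1·0.50^9.
= 0.000977 + 0.009766 = 0.0107.

P = 0.0107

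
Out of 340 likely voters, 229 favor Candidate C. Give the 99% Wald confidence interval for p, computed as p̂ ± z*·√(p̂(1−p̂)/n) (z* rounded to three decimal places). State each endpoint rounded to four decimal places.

(0.6080, 0.7390)

Sample proportion p̂ = 229/340 = 0.67353.
SE = √(p̂(1−p̂)/n) = √(0.219888/340) = 0.025431.
z* = 2.576 at the 99% level.
Margin of error: 2.576 × 0.025431 = 0.06551.
So the interval runs from 0.6080 to 0.7390.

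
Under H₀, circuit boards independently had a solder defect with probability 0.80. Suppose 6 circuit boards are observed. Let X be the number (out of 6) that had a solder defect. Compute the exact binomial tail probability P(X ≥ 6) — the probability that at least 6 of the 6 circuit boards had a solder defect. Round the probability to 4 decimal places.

X ~ Binomial(n=6, p=0.80).
P(X ≥ 6) = C(6,6)·0.80^6·0.20^0.
= 0.262144 = 0.2621.

P = 0.2621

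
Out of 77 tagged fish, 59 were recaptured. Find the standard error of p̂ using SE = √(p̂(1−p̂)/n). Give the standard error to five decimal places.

SE = 0.04823

The sample proportion is 59/77 = 0.76623.
p̂(1−p̂) = 0.179122.
SE = √(0.179122/77) = 0.04823.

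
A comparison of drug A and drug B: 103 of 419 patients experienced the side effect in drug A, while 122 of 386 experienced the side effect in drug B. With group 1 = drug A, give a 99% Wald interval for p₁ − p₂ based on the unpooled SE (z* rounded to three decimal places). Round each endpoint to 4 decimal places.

p̂₁ = 103/419 = 0.24582, p̂₂ = 122/386 = 0.31606; p̂₁ − p̂₂ = -0.07024.
SE = √(0.000442468 + 0.000560018) = √0.001002486 = 0.031662.
z* = 2.576 at the 99% level. Margin of error = 0.08156.
So the interval runs from -0.1518 to 0.0113.

(-0.1518, 0.0113)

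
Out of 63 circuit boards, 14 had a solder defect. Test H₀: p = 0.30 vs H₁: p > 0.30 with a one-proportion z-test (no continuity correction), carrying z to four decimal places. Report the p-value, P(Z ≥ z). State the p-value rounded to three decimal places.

With x = 14 successes in n = 63, p̂ = 0.22222.
SE₀ = √(0.30·0.70/63) = 0.057735.
z = (p̂ − p₀)/SE = (14/63 − 0.30)/0.057735 ≈ -1.3472.
p-value = P(Z ≥ z) with z = -1.3472 → 0.911.

p-value = 0.911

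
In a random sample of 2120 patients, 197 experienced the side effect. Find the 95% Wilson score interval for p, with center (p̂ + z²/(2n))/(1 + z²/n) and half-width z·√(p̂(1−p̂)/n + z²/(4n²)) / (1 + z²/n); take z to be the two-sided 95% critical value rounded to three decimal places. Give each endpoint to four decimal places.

(0.0813, 0.1060)

Here p̂ = 197/2120 = 0.09292 and z = 1.960 (z² = 3.841600).
1 + z²/n = 1.001812.
Adjusted center: (0.09292 + z²/(2n))/1.001812 = 0.09366.
Radicand: p̂(1−p̂)/n + z²/(4n²) = 0.000039759 + 0.000000214 = 0.000039973.
Half-width = 1.960·√0.000039973/1.001812 = 0.01237.
Interval: 0.09366 ± 0.01237 → (0.0813, 0.1060).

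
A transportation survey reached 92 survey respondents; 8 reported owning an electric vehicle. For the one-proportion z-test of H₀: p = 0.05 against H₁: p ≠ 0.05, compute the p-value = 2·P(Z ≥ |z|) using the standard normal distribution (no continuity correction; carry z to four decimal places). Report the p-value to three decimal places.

p-value = 0.104

With x = 8 successes in n = 92, p̂ = 0.08696.
Under H₀, SE = √(p₀(1−p₀)/n) = √(0.05·0.95/92) = √0.000516304 = 0.022722.
Test statistic (full precision, shown to 4 dp): z = (8/92 − 0.05)/SE₀ ≈ 1.6264.
p-value = 2·P(Z ≥ |z|) with z = 1.6264 → 0.104.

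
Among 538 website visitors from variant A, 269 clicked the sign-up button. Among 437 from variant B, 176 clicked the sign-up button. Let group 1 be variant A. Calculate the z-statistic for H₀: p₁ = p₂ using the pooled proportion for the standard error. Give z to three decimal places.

z = 3.032

Sample proportions: p̂₁ = 269/538 = 0.50000 and p̂₂ = 176/437 = 0.40275.
Pooling: p̂ = 445/975 = 0.45641.
Pooled SE = √[0.2480999·0.00414707] ≈ 0.032076.
z = 0.09725/0.032076 = 3.032.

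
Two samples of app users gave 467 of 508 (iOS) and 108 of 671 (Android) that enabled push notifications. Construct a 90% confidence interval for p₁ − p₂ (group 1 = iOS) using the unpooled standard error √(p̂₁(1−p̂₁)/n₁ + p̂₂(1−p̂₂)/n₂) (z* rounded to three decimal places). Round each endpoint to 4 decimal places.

p̂₁ = 467/508 = 0.91929, p̂₂ = 108/671 = 0.16095; p̂₁ − p̂₂ = 0.75834.
Unpooled SE = √(p̂₁(1−p̂₁)/n₁ + p̂₂(1−p̂₂)/n₂) = √(0.000146053 + 0.000201263) = 0.018636.
The 90% critical value is z* = 1.645. Margin = 1.645·0.018636 = 0.03066.
So the interval runs from 0.7277 to 0.7890.

(0.7277, 0.7890)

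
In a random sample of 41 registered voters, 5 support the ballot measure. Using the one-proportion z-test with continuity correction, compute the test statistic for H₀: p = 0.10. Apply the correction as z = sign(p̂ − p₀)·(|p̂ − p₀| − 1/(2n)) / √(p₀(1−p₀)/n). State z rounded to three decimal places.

z = 0.208

The sample proportion is 5/41 = 0.12195. p̂ − p₀ = 0.021951.
1/(2n) = 0.012195.
Corrected numerator: |0.021951| − 0.012195 = 0.009756.
Under H₀, SE = √(p₀(1−p₀)/n) = √(0.10·0.90/41) = √0.002195122 = 0.046852.
z = +0.009756/0.046852 = 0.208.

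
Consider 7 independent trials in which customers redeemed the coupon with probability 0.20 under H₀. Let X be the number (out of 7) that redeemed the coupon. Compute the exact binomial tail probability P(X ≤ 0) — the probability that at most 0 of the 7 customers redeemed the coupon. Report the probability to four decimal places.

X ~ Binomial(n=7, p=0.20).
P(X ≤ 0) = C(7,0)·0.20^0·0.80^7.
= 0.209715 = 0.2097.

P = 0.2097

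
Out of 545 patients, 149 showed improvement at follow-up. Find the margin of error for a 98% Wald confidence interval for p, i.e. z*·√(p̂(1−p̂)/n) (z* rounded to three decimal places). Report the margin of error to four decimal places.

The sample proportion is 149/545 = 0.27339.
SE(p̂) = √(0.27339·0.72661/545) = 0.019092.
The 98% critical value is z* = 2.326.
ME = 2.326·0.019092 = 0.0444.

ME = 0.0444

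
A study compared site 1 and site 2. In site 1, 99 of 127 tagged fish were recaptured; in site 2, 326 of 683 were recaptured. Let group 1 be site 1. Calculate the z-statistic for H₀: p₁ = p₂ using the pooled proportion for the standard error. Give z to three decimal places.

z = 6.263

Sample proportions: p̂₁ = 99/127 = 0.77953 and p̂₂ = 326/683 = 0.47731.
Pooled p̂ = (99+326)/(127+683) = 425/810 = 0.52469.
Pooled SE = √[0.2493903·0.00933814] ≈ 0.048258.
z = (p̂₁ − p̂₂)/SE = (0.77953 − 0.47731)/0.048258 = 0.30222/0.048258 = 6.263.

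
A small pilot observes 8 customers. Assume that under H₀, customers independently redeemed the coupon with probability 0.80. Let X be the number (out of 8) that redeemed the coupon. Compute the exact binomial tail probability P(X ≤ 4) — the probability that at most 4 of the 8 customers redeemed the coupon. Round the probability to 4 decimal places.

X ~ Binomial(n=8, p=0.80).
P(X ≤ 4) = Σ_{j=0}^{4} C(8,j)·0.80^j·0.20^{8−j}.
= 0.000003 + 0.000082 + 0.001147 + 0.009175 + 0.045875 = 0.0563.

P = 0.0563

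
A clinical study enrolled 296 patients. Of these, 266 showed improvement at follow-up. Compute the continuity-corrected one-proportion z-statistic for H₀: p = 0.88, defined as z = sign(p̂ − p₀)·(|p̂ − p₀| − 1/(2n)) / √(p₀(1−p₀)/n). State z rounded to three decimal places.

p̂ = 266/296 = 0.89865. p̂ − p₀ = 0.018649.
Continuity correction 1/(2n) = 1/592 = 0.001689.
Corrected numerator: |0.018649| − 0.001689 = 0.016960.
SE₀ = √(0.88·0.12/296) = 0.018888.
z = (+)0.016960/0.018888 = 0.898.

z = 0.898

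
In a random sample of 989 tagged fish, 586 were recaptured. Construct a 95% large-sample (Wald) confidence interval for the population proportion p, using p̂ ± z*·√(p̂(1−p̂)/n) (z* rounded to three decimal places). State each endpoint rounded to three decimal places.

The sample proportion is 586/989 = 0.59252.
Standard error of p̂: √(0.241440/989) = √0.000244126 = 0.015625.
The 95% critical value is z* = 1.960.
Margin = 1.960·0.015625 = 0.03062.
Interval: 0.59252 ± 0.03062 → (0.562, 0.623).

(0.562, 0.623)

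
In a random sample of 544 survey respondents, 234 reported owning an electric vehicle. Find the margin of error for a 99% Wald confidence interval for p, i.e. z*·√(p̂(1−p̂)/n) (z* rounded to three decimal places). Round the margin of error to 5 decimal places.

p̂ = 234/544 = 0.43015.
Standard error of p̂: √(0.245121/544) = √0.000450589 = 0.021227.
z* = 2.576 at the 99% level.
So ME = 0.05468.

ME = 0.05468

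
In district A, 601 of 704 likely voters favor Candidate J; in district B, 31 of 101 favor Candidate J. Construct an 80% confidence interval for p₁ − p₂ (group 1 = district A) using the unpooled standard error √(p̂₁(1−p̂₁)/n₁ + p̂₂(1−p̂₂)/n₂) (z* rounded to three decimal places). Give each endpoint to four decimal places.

(0.4855, 0.6080)

p̂₁ = 601/704 = 0.85369, p̂₂ = 31/101 = 0.30693; p̂₁ − p̂₂ = 0.54676.
Unpooled SE = √(p̂₁(1−p̂₁)/n₁ + p̂₂(1−p̂₂)/n₂) = √(0.000177416 + 0.002106181) = 0.047787.
z* = 1.282 at the 80% level. Margin of error = 0.06126.
CI: 0.54676 ± 0.06126 = (0.4855, 0.6080).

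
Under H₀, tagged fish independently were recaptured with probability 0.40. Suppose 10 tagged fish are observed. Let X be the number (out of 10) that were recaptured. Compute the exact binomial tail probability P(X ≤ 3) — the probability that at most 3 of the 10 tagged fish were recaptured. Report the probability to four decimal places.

X ~ Binomial(n=10, p=0.40).
P(X ≤ 3) = C(10,0)·0.40^0·0.60^10 + C(10,1)·0.40^1·0.60^9 + C(10,2)·0.40^2·0.60^8 + C(10,3)·0.40^3·0.60^7.
= 0.006047 + 0.040311 + 0.120932 + 0.214991 = 0.3823.

P = 0.3823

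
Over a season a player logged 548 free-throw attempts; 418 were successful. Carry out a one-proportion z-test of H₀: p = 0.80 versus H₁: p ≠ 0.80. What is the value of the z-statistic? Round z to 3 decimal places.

p̂ = 418/548 = 0.76277.
Null standard error: √(0.80·0.20/548) = √0.000291971 = 0.017087.
z = (0.76277 − 0.80)/0.017087 = -0.03723/0.017087 = -2.179.

z = -2.179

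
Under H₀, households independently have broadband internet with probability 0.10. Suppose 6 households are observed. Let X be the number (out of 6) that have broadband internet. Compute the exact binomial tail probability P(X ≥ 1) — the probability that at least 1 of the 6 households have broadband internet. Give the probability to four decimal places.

X ~ Binomial(n=6, p=0.10).
P(X ≥ 1) = Σ_{j=1}^{6} C(6,j)·0.10^j·0.90^{6−j}.
= 0.354294 + 0.098415 + 0.014580 + 0.001215 + 0.000054 + 0.000001 = 0.4686.

P = 0.4686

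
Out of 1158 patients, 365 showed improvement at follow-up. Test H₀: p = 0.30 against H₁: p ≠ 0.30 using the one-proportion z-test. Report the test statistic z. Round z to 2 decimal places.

With x = 365 successes in n = 1158, p̂ = 0.31520.
Null standard error: √(0.30·0.70/1158) = √0.000181347 = 0.013467.
z = (p̂ − p₀)/SE = (0.31520 − 0.30)/0.013467 = 1.13.

z = 1.13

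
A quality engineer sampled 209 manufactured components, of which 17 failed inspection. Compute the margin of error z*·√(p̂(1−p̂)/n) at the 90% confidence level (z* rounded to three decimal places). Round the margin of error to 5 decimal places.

ME = 0.03110

The sample proportion is 17/209 = 0.08134.
SE(p̂) = √(0.08134·0.91866/209) = 0.018908.
For 90% confidence, z* = 1.645.
So ME = 0.03110.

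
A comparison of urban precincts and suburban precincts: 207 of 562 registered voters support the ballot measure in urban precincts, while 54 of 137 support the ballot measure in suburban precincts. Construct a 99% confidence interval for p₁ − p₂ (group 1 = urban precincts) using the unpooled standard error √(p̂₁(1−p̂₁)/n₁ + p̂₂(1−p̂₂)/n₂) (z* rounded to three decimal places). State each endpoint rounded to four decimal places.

(-0.1455, 0.0938)

p̂₁ = 0.36833, p̂₂ = 0.39416, so the observed difference is -0.02583.
SE = √(0.000413990 + 0.001743051) = √0.002157041 = 0.046444.
z* = 2.576 at the 99% level. Margin of error = 0.11964.
So the interval runs from -0.1455 to 0.0938.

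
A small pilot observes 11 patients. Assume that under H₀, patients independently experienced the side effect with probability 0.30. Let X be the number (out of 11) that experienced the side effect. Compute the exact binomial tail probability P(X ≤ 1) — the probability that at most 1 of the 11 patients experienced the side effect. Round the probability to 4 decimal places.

X is binomial with n = 11 and p = 0.30.
P(X ≤ 1) = C(11,0)·0.30^0·0.70^11 + C(11,1)·0.30^1·0.70^10.
= 0.019773 + 0.093217 = 0.1130.

P = 0.1130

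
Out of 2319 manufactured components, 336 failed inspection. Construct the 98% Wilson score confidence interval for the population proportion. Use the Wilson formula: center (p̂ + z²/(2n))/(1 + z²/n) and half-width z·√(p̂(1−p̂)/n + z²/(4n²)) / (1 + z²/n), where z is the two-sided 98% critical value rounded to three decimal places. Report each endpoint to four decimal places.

Here p̂ = 336/2319 = 0.14489 and z = 2.326 (z² = 5.410276).
1 + z²/n = 1.002333.
Center = (0.14489 + 0.001167)/1.002333 = 0.14572.
Radicand: p̂(1−p̂)/n + z²/(4n²) = 0.000053427 + 0.000000252 = 0.000053679.
Half-width = z·√(radicand)/denom = 2.326·0.007327/1.002333 = 0.01700.
So the interval runs from 0.1287 to 0.1627.

(0.1287, 0.1627)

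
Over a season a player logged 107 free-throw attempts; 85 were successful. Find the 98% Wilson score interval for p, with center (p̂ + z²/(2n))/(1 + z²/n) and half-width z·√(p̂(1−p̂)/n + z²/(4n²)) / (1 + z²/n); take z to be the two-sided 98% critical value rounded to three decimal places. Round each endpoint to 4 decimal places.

(0.6904, 0.8700)

p̂ = 85/107 = 0.79439; z = 2.326, so z² = 5.410276.
Denominator 1 + z²/n = 1 + 5.410276/107 = 1.050563.
Center = (0.79439 + 0.025282)/1.050563 = 0.78022.
Radicand: p̂(1−p̂)/n + z²/(4n²) = 0.001526477 + 0.000118139 = 0.001644616.
Half-width = z·√(radicand)/denom = 2.326·0.040554/1.050563 = 0.08979.
So the interval runs from 0.6904 to 0.8700.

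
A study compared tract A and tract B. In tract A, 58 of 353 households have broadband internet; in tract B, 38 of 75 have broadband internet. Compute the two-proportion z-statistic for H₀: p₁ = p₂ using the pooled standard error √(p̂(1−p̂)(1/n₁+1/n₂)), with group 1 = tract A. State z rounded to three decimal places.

Sample proportions: p̂₁ = 58/353 = 0.16431 and p̂₂ = 38/75 = 0.50667.
Pooling: p̂ = 96/428 = 0.22430.
Pooled SE = √[0.1739890·0.01616619] ≈ 0.053035.
z = -0.34236/0.053035 = -6.455.

z = -6.455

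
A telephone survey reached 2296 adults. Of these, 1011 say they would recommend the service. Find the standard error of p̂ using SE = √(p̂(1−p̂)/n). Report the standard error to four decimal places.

SE = 0.0104

Sample proportion p̂ = 1011/2296 = 0.44033.
p̂(1−p̂) = 0.246439.
Dividing by n and taking the root: √0.000107334 = 0.0104.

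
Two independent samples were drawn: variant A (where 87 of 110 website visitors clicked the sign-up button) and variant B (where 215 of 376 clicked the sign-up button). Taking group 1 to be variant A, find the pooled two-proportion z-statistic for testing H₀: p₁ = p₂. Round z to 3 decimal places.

z = 4.167

Sample proportions: p̂₁ = 87/110 = 0.79091 and p̂₂ = 215/376 = 0.57181.
Pooling: p̂ = 302/486 = 0.62140.
Pooled SE = √[0.2352622·0.01175048] ≈ 0.052578.
z = 0.21910/0.052578 = 4.167.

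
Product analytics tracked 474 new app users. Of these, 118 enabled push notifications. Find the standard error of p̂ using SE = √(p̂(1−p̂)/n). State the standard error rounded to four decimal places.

With x = 118 successes in n = 474, p̂ = 0.24895.
p̂(1−p̂) = 0.24895·0.75105 = 0.186974.
SE = √(0.186974/474) = √0.000394460 = 0.0199.

SE = 0.0199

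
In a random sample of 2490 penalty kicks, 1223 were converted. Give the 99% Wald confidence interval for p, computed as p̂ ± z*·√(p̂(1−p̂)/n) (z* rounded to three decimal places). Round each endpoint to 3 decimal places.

With x = 1223 successes in n = 2490, p̂ = 0.49116.
SE(p̂) = √(0.49116·0.50884/2490) = 0.010018.
z* = 2.576 at the 99% level.
Margin = 2.576·0.010018 = 0.02581.
Interval: 0.49116 ± 0.02581 → (0.465, 0.517).

(0.465, 0.517)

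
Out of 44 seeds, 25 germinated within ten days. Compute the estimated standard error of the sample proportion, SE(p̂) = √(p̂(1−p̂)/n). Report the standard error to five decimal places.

Sample proportion p̂ = 25/44 = 0.56818.
p̂(1−p̂) = 0.56818·0.43182 = 0.245351.
SE = √(0.245351/44) = √0.005576159 = 0.07467.

SE = 0.07467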